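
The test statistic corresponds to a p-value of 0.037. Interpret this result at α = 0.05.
Since p = 0.037 < α = 0.05, reject H₀.
There is sufficient evidence to reject the null hypothesis; the result is statistically significant at the 0.05 level.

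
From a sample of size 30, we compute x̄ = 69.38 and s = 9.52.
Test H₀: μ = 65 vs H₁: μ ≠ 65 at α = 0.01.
One-sample t-test:
H₀: μ = 65
H₁: μ ≠ 65
df = n - 1 = 29
t = (x̄ - μ₀) / (s/√n) = (69.38 - 65) / (9.52/√30) = 2.520
p-value = 0.0175

Since p-value > α = 0.01, we fail to reject H₀.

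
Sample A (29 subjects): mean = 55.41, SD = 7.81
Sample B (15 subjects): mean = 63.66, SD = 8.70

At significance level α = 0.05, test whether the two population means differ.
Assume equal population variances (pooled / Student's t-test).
Student's two-sample t-test (equal variances):
H₀: μ₁ = μ₂
H₁: μ₁ ≠ μ₂
df = n₁ + n₂ - 2 = 42
Pooled variance s_p² = [(n₁-1)s₁² + (n₂-1)s₂²] / (n₁ + n₂ - 2) = [(28)(7.81²) + (14)(8.70²)] / 42 = 65.8941
SE = √(s_p²(1/n₁ + 1/n₂)) = √(65.8941 × (1/29 + 1/15)) = 2.5817
t = (x̄₁ - x̄₂) / SE = (55.41 - 63.66) / 2.5817 = -8.25 / 2.5817 = -3.196
p-value = 0.0026

Since p-value < α = 0.05, we reject H₀.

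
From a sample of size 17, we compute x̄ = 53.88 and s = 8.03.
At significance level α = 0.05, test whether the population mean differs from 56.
One-sample t-test:
H₀: μ = 56
H₁: μ ≠ 56
df = n - 1 = 16
t = (x̄ - μ₀) / (s/√n) = (53.88 - 56) / (8.03/√17) = -1.089
p-value = 0.2925

Since p-value > α = 0.05, we fail to reject H₀.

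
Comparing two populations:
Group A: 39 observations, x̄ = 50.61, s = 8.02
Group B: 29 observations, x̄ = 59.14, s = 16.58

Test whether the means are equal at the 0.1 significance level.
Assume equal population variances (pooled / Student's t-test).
Student's two-sample t-test (equal variances):
H₀: μ₁ = μ₂
H₁: μ₁ ≠ μ₂
df = n₁ + n₂ - 2 = 66
Pooled variance s_p² = [(n₁-1)s₁² + (n₂-1)s₂²] / (n₁ + n₂ - 2) = [(38)(8.02²) + (28)(16.58²)] / 66 = 153.6557
SE = √(s_p²(1/n₁ + 1/n₂)) = √(153.6557 × (1/39 + 1/29)) = 3.0395
t = (x̄₁ - x̄₂) / SE = (50.61 - 59.14) / 3.0395 = -8.53 / 3.0395 = -2.806
p-value = 0.0066

Since p-value < α = 0.1, we reject H₀.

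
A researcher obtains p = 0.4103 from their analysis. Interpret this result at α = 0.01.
Since p = 0.4103 > α = 0.01, fail to reject H₀.
There is insufficient evidence to reject the null hypothesis; the result is not statistically significant at the 0.01 level.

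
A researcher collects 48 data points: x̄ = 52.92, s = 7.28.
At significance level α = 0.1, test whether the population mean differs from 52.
One-sample t-test:
H₀: μ = 52
H₁: μ ≠ 52
df = n - 1 = 47
t = (x̄ - μ₀) / (s/√n) = (52.92 - 52) / (7.28/√48) = 0.876
p-value = 0.3857

Since p-value > α = 0.1, we fail to reject H₀.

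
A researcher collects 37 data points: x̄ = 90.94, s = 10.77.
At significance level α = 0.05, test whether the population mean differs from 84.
One-sample t-test:
H₀: μ = 84
H₁: μ ≠ 84
df = n - 1 = 36
t = (x̄ - μ₀) / (s/√n) = (90.94 - 84) / (10.77/√37) = 3.920
p-value = 0.0004

Since p-value < α = 0.05, we reject H₀.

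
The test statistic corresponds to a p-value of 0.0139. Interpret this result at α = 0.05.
Since p = 0.0139 < α = 0.05, reject H₀.
There is sufficient evidence to reject the null hypothesis; the result is statistically significant at the 0.05 level.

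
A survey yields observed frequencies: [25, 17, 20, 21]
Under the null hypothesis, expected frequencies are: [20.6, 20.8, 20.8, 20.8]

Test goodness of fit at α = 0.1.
Chi-square goodness of fit test:
H₀: observed counts match expected distribution
H₁: observed counts differ from expected distribution
df = k - 1 = 3
χ² = Σ(O - E)²/E
   = (25 - 20.6)²/20.6 + (17 - 20.8)²/20.8 + (20 - 20.8)²/20.8 + (21 - 20.8)²/20.8
   = 0.940 + 0.694 + 0.031 + 0.002
   = 1.67
p-value = 0.6444

Since p-value > α = 0.1, we fail to reject H₀.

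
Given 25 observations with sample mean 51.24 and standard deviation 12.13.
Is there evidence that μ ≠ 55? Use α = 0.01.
One-sample t-test:
H₀: μ = 55
H₁: μ ≠ 55
df = n - 1 = 24
t = (x̄ - μ₀) / (s/√n) = (51.24 - 55) / (12.13/√25) = -1.550
p-value = 0.1343

Since p-value > α = 0.01, we fail to reject H₀.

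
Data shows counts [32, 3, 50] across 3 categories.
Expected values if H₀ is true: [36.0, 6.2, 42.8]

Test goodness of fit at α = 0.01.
Chi-square goodness of fit test:
H₀: observed counts match expected distribution
H₁: observed counts differ from expected distribution
df = k - 1 = 2
χ² = Σ(O - E)²/E
   = (32 - 36.0)²/36.0 + (3 - 6.2)²/6.2 + (50 - 42.8)²/42.8
   = 0.444 + 1.652 + 1.211
   = 3.31
p-value = 0.1914

Since p-value > α = 0.01, we fail to reject H₀.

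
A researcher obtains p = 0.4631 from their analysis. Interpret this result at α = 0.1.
Since p = 0.4631 > α = 0.1, fail to reject H₀.
There is insufficient evidence to reject the null hypothesis; the result is not statistically significant at the 0.1 level.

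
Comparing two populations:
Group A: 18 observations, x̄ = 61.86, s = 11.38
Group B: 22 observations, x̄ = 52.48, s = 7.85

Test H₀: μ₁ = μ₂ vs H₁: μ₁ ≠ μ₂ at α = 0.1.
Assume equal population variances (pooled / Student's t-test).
Student's two-sample t-test (equal variances):
H₀: μ₁ = μ₂
H₁: μ₁ ≠ μ₂
df = n₁ + n₂ - 2 = 38
Pooled variance s_p² = [(n₁-1)s₁² + (n₂-1)s₂²] / (n₁ + n₂ - 2) = [(17)(11.38²) + (21)(7.85²)] / 38 = 91.9907
SE = √(s_p²(1/n₁ + 1/n₂)) = √(91.9907 × (1/18 + 1/22)) = 3.0483
t = (x̄₁ - x̄₂) / SE = (61.86 - 52.48) / 3.0483 = 9.38 / 3.0483 = 3.077
p-value = 0.0039

Since p-value < α = 0.1, we reject H₀.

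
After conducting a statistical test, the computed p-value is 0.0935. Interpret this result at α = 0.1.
Since p = 0.0935 < α = 0.1, reject H₀.
There is sufficient evidence to reject the null hypothesis; the result is statistically significant at the 0.1 level.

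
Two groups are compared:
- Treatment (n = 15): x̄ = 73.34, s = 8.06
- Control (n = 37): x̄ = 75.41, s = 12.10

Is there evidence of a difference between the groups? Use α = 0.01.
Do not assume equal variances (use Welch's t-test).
Welch's two-sample t-test:
H₀: μ₁ = μ₂
H₁: μ₁ ≠ μ₂
s₁²/n₁ = 8.06²/15 = 4.3309,  s₂²/n₂ = 12.10²/37 = 3.9570
SE = √(s₁²/n₁ + s₂²/n₂) = √(4.3309 + 3.9570) = 2.8789
df (Welch-Satterthwaite) = (s₁²/n₁ + s₂²/n₂)² / [(s₁²/n₁)²/(n₁-1) + (s₂²/n₂)²/(n₂-1)] ≈ 38.70
t = (x̄₁ - x̄₂) / SE = (73.34 - 75.41) / 2.8789 = -2.07 / 2.8789 = -0.719
p-value = 0.4764

Since p-value > α = 0.01, we fail to reject H₀.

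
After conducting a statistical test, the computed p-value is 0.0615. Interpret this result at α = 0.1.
Since p = 0.0615 < α = 0.1, reject H₀.
There is sufficient evidence to reject the null hypothesis; the result is statistically significant at the 0.1 level.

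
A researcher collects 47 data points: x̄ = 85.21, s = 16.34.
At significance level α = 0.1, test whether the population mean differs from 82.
One-sample t-test:
H₀: μ = 82
H₁: μ ≠ 82
df = n - 1 = 46
t = (x̄ - μ₀) / (s/√n) = (85.21 - 82) / (16.34/√47) = 1.347
p-value = 0.1846

Since p-value > α = 0.1, we fail to reject H₀.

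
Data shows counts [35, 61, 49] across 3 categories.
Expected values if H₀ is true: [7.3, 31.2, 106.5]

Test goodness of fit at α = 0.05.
Chi-square goodness of fit test:
H₀: observed counts match expected distribution
H₁: observed counts differ from expected distribution
df = k - 1 = 2
χ² = Σ(O - E)²/E
   = (35 - 7.3)²/7.3 + (61 - 31.2)²/31.2 + (49 - 106.5)²/106.5
   = 105.108 + 28.463 + 31.045
   = 164.62
p-value < 0.0001

Since p-value < α = 0.05, we reject H₀.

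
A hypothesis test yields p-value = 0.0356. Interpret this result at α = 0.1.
Since p = 0.0356 < α = 0.1, reject H₀.
There is sufficient evidence to reject the null hypothesis; the result is statistically significant at the 0.1 level.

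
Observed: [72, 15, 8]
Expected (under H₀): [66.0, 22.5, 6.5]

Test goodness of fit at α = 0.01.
Chi-square goodness of fit test:
H₀: observed counts match expected distribution
H₁: observed counts differ from expected distribution
df = k - 1 = 2
χ² = Σ(O - E)²/E
   = (72 - 66.0)²/66.0 + (15 - 22.5)²/22.5 + (8 - 6.5)²/6.5
   = 0.545 + 2.500 + 0.346
   = 3.39
p-value = 0.1835

Since p-value > α = 0.01, we fail to reject H₀.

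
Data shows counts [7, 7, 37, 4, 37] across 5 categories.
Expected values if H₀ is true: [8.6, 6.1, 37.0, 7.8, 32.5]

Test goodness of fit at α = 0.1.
Chi-square goodness of fit test:
H₀: observed counts match expected distribution
H₁: observed counts differ from expected distribution
df = k - 1 = 4
χ² = Σ(O - E)²/E
   = (7 - 8.6)²/8.6 + (7 - 6.1)²/6.1 + (37 - 37.0)²/37.0 + (4 - 7.8)²/7.8 + (37 - 32.5)²/32.5
   = 0.298 + 0.133 + 0.000 + 1.851 + 0.623
   = 2.90
p-value = 0.5739

Since p-value > α = 0.1, we fail to reject H₀.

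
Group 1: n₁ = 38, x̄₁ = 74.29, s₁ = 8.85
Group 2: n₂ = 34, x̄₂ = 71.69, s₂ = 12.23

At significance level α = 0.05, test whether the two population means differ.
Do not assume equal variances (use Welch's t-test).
Welch's two-sample t-test:
H₀: μ₁ = μ₂
H₁: μ₁ ≠ μ₂
s₁²/n₁ = 8.85²/38 = 2.0611,  s₂²/n₂ = 12.23²/34 = 4.3992
SE = √(s₁²/n₁ + s₂²/n₂) = √(2.0611 + 4.3992) = 2.5417
df (Welch-Satterthwaite) = (s₁²/n₁ + s₂²/n₂)² / [(s₁²/n₁)²/(n₁-1) + (s₂²/n₂)²/(n₂-1)] ≈ 59.51
t = (x̄₁ - x̄₂) / SE = (74.29 - 71.69) / 2.5417 = 2.60 / 2.5417 = 1.023
p-value = 0.3105

Since p-value > α = 0.05, we fail to reject H₀.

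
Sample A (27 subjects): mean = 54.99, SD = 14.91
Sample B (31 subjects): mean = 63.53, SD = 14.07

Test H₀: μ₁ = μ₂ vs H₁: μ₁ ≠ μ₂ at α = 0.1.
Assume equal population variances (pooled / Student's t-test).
Student's two-sample t-test (equal variances):
H₀: μ₁ = μ₂
H₁: μ₁ ≠ μ₂
df = n₁ + n₂ - 2 = 56
Pooled variance s_p² = [(n₁-1)s₁² + (n₂-1)s₂²] / (n₁ + n₂ - 2) = [(26)(14.91²) + (30)(14.07²)] / 56 = 209.2671
SE = √(s_p²(1/n₁ + 1/n₂)) = √(209.2671 × (1/27 + 1/31)) = 3.8080
t = (x̄₁ - x̄₂) / SE = (54.99 - 63.53) / 3.8080 = -8.54 / 3.8080 = -2.243
p-value = 0.0289

Since p-value < α = 0.1, we reject H₀.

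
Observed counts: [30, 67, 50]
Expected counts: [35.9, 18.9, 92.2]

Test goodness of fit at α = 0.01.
Chi-square goodness of fit test:
H₀: observed counts match expected distribution
H₁: observed counts differ from expected distribution
df = k - 1 = 2
χ² = Σ(O - E)²/E
   = (30 - 35.9)²/35.9 + (67 - 18.9)²/18.9 + (50 - 92.2)²/92.2
   = 0.970 + 122.413 + 19.315
   = 142.70
p-value < 0.0001

Since p-value < α = 0.01, we reject H₀.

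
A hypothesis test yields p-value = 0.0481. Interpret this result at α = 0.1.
Since p = 0.0481 < α = 0.1, reject H₀.
There is sufficient evidence to reject the null hypothesis; the result is statistically significant at the 0.1 level.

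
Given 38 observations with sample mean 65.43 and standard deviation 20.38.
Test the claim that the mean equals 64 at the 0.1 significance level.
One-sample t-test:
H₀: μ = 64
H₁: μ ≠ 64
df = n - 1 = 37
t = (x̄ - μ₀) / (s/√n) = (65.43 - 64) / (20.38/√38) = 0.433
p-value = 0.6679

Since p-value > α = 0.1, we fail to reject H₀.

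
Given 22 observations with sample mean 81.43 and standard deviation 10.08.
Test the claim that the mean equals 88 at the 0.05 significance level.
One-sample t-test:
H₀: μ = 88
H₁: μ ≠ 88
df = n - 1 = 21
t = (x̄ - μ₀) / (s/√n) = (81.43 - 88) / (10.08/√22) = -3.057
p-value = 0.0060

Since p-value < α = 0.05, we reject H₀.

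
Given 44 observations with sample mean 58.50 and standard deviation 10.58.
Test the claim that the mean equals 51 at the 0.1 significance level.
One-sample t-test:
H₀: μ = 51
H₁: μ ≠ 51
df = n - 1 = 43
t = (x̄ - μ₀) / (s/√n) = (58.50 - 51) / (10.58/√44) = 4.702
p-value < 0.0001

Since p-value < α = 0.1, we reject H₀.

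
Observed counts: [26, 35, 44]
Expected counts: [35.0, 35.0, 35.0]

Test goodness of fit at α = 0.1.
Chi-square goodness of fit test:
H₀: observed counts match expected distribution
H₁: observed counts differ from expected distribution
df = k - 1 = 2
χ² = Σ(O - E)²/E
   = (26 - 35.0)²/35.0 + (35 - 35.0)²/35.0 + (44 - 35.0)²/35.0
   = 2.314 + 0.000 + 2.314
   = 4.63
p-value = 0.0988

Since p-value < α = 0.1, we reject H₀.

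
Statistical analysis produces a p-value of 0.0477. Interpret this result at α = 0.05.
Since p = 0.0477 < α = 0.05, reject H₀.
There is sufficient evidence to reject the null hypothesis; the result is statistically significant at the 0.05 level.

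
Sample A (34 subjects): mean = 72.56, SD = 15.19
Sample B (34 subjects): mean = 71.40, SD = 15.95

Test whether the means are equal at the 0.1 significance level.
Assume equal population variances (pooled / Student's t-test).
Student's two-sample t-test (equal variances):
H₀: μ₁ = μ₂
H₁: μ₁ ≠ μ₂
df = n₁ + n₂ - 2 = 66
Pooled variance s_p² = [(n₁-1)s₁² + (n₂-1)s₂²] / (n₁ + n₂ - 2) = [(33)(15.19²) + (33)(15.95²)] / 66 = 242.5693
SE = √(s_p²(1/n₁ + 1/n₂)) = √(242.5693 × (1/34 + 1/34)) = 3.7774
t = (x̄₁ - x̄₂) / SE = (72.56 - 71.40) / 3.7774 = 1.16 / 3.7774 = 0.307
p-value = 0.7597

Since p-value > α = 0.1, we fail to reject H₀.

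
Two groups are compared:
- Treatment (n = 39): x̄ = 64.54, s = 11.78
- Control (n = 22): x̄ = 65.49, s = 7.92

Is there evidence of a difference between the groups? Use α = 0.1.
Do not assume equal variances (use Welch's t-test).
Welch's two-sample t-test:
H₀: μ₁ = μ₂
H₁: μ₁ ≠ μ₂
s₁²/n₁ = 11.78²/39 = 3.5582,  s₂²/n₂ = 7.92²/22 = 2.8512
SE = √(s₁²/n₁ + s₂²/n₂) = √(3.5582 + 2.8512) = 2.5317
df (Welch-Satterthwaite) = (s₁²/n₁ + s₂²/n₂)² / [(s₁²/n₁)²/(n₁-1) + (s₂²/n₂)²/(n₂-1)] ≈ 57.03
t = (x̄₁ - x̄₂) / SE = (64.54 - 65.49) / 2.5317 = -0.95 / 2.5317 = -0.375
p-value = 0.7089

Since p-value > α = 0.1, we fail to reject H₀.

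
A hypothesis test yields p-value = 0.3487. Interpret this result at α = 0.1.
Since p = 0.3487 > α = 0.1, fail to reject H₀.
There is insufficient evidence to reject the null hypothesis; the result is not statistically significant at the 0.1 level.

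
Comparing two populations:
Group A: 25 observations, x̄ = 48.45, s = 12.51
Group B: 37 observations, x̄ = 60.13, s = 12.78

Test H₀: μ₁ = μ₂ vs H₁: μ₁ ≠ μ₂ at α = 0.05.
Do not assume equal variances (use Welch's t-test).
Welch's two-sample t-test:
H₀: μ₁ = μ₂
H₁: μ₁ ≠ μ₂
s₁²/n₁ = 12.51²/25 = 6.2600,  s₂²/n₂ = 12.78²/37 = 4.4143
SE = √(s₁²/n₁ + s₂²/n₂) = √(6.2600 + 4.4143) = 3.2672
df (Welch-Satterthwaite) = (s₁²/n₁ + s₂²/n₂)² / [(s₁²/n₁)²/(n₁-1) + (s₂²/n₂)²/(n₂-1)] ≈ 52.41
t = (x̄₁ - x̄₂) / SE = (48.45 - 60.13) / 3.2672 = -11.68 / 3.2672 = -3.575
p-value = 0.0008

Since p-value < α = 0.05, we reject H₀.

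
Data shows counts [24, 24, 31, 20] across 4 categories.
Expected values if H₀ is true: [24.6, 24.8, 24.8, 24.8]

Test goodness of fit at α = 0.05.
Chi-square goodness of fit test:
H₀: observed counts match expected distribution
H₁: observed counts differ from expected distribution
df = k - 1 = 3
χ² = Σ(O - E)²/E
   = (24 - 24.6)²/24.6 + (24 - 24.8)²/24.8 + (31 - 24.8)²/24.8 + (20 - 24.8)²/24.8
   = 0.015 + 0.026 + 1.550 + 0.929
   = 2.52
p-value = 0.4718

Since p-value > α = 0.05, we fail to reject H₀.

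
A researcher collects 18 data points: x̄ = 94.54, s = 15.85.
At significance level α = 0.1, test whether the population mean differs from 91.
One-sample t-test:
H₀: μ = 91
H₁: μ ≠ 91
df = n - 1 = 17
t = (x̄ - μ₀) / (s/√n) = (94.54 - 91) / (15.85/√18) = 0.948
p-value = 0.3566

Since p-value > α = 0.1, we fail to reject H₀.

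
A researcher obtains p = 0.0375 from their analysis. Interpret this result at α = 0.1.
Since p = 0.0375 < α = 0.1, reject H₀.
There is sufficient evidence to reject the null hypothesis; the result is statistically significant at the 0.1 level.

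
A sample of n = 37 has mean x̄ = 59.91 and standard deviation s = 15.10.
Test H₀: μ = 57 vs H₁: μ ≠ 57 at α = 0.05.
One-sample t-test:
H₀: μ = 57
H₁: μ ≠ 57
df = n - 1 = 36
t = (x̄ - μ₀) / (s/√n) = (59.91 - 57) / (15.10/√37) = 1.172
p-value = 0.2488

Since p-value > α = 0.05, we fail to reject H₀.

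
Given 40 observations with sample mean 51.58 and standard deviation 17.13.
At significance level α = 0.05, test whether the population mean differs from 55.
One-sample t-test:
H₀: μ = 55
H₁: μ ≠ 55
df = n - 1 = 39
t = (x̄ - μ₀) / (s/√n) = (51.58 - 55) / (17.13/√40) = -1.263
p-value = 0.2142

Since p-value > α = 0.05, we fail to reject H₀.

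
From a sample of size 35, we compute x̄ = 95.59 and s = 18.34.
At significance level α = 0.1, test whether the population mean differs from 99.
One-sample t-test:
H₀: μ = 99
H₁: μ ≠ 99
df = n - 1 = 34
t = (x̄ - μ₀) / (s/√n) = (95.59 - 99) / (18.34/√35) = -1.100
p-value = 0.2791

Since p-value > α = 0.1, we fail to reject H₀.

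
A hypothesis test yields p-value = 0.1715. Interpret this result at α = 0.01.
Since p = 0.1715 > α = 0.01, fail to reject H₀.
There is insufficient evidence to reject the null hypothesis; the result is not statistically significant at the 0.01 level.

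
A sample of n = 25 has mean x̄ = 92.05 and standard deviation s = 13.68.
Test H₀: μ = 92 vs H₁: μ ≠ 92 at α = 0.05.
One-sample t-test:
H₀: μ = 92
H₁: μ ≠ 92
df = n - 1 = 24
t = (x̄ - μ₀) / (s/√n) = (92.05 - 92) / (13.68/√25) = 0.018
p-value = 0.9856

Since p-value > α = 0.05, we fail to reject H₀.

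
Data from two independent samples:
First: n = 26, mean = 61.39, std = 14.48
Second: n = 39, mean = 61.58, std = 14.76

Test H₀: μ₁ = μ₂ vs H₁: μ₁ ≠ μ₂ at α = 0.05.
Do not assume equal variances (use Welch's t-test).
Welch's two-sample t-test:
H₀: μ₁ = μ₂
H₁: μ₁ ≠ μ₂
s₁²/n₁ = 14.48²/26 = 8.0642,  s₂²/n₂ = 14.76²/39 = 5.5861
SE = √(s₁²/n₁ + s₂²/n₂) = √(8.0642 + 5.5861) = 3.6946
df (Welch-Satterthwaite) = (s₁²/n₁ + s₂²/n₂)² / [(s₁²/n₁)²/(n₁-1) + (s₂²/n₂)²/(n₂-1)] ≈ 54.44
t = (x̄₁ - x̄₂) / SE = (61.39 - 61.58) / 3.6946 = -0.19 / 3.6946 = -0.051
p-value = 0.9592

Since p-value > α = 0.05, we fail to reject H₀.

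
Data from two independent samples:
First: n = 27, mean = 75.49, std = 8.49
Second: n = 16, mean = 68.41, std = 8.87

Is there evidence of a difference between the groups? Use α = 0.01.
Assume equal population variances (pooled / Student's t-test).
Student's two-sample t-test (equal variances):
H₀: μ₁ = μ₂
H₁: μ₁ ≠ μ₂
df = n₁ + n₂ - 2 = 41
Pooled variance s_p² = [(n₁-1)s₁² + (n₂-1)s₂²] / (n₁ + n₂ - 2) = [(26)(8.49²) + (15)(8.87²)] / 41 = 74.4936
SE = √(s_p²(1/n₁ + 1/n₂)) = √(74.4936 × (1/27 + 1/16)) = 2.7230
t = (x̄₁ - x̄₂) / SE = (75.49 - 68.41) / 2.7230 = 7.08 / 2.7230 = 2.600
p-value = 0.0129

Since p-value > α = 0.01, we fail to reject H₀.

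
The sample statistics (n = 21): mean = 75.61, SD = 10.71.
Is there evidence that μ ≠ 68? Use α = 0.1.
One-sample t-test:
H₀: μ = 68
H₁: μ ≠ 68
df = n - 1 = 20
t = (x̄ - μ₀) / (s/√n) = (75.61 - 68) / (10.71/√21) = 3.256
p-value = 0.0040

Since p-value < α = 0.1, we reject H₀.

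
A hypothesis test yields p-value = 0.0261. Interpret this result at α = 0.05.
Since p = 0.0261 < α = 0.05, reject H₀.
There is sufficient evidence to reject the null hypothesis; the result is statistically significant at the 0.05 level.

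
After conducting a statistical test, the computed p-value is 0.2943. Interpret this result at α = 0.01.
Since p = 0.2943 > α = 0.01, fail to reject H₀.
There is insufficient evidence to reject the null hypothesis; the result is not statistically significant at the 0.01 level.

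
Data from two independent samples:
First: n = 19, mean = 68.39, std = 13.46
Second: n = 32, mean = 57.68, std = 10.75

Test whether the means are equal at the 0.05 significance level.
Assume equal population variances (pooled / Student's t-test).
Student's two-sample t-test (equal variances):
H₀: μ₁ = μ₂
H₁: μ₁ ≠ μ₂
df = n₁ + n₂ - 2 = 49
Pooled variance s_p² = [(n₁-1)s₁² + (n₂-1)s₂²] / (n₁ + n₂ - 2) = [(18)(13.46²) + (31)(10.75²)] / 49 = 139.6638
SE = √(s_p²(1/n₁ + 1/n₂)) = √(139.6638 × (1/19 + 1/32)) = 3.4228
t = (x̄₁ - x̄₂) / SE = (68.39 - 57.68) / 3.4228 = 10.71 / 3.4228 = 3.129
p-value = 0.0030

Since p-value < α = 0.05, we reject H₀.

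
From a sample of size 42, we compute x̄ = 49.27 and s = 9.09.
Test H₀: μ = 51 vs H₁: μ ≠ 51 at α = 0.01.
One-sample t-test:
H₀: μ = 51
H₁: μ ≠ 51
df = n - 1 = 41
t = (x̄ - μ₀) / (s/√n) = (49.27 - 51) / (9.09/√42) = -1.233
p-value = 0.2244

Since p-value > α = 0.01, we fail to reject H₀.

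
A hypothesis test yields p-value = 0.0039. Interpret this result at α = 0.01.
Since p = 0.0039 < α = 0.01, reject H₀.
There is sufficient evidence to reject the null hypothesis; the result is statistically significant at the 0.01 level.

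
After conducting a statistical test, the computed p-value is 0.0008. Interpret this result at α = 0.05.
Since p = 0.0008 < α = 0.05, reject H₀.
There is sufficient evidence to reject the null hypothesis; the result is statistically significant at the 0.05 level.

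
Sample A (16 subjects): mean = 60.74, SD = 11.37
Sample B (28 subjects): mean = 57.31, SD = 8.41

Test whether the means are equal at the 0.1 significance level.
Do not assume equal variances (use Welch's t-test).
Welch's two-sample t-test:
H₀: μ₁ = μ₂
H₁: μ₁ ≠ μ₂
s₁²/n₁ = 11.37²/16 = 8.0798,  s₂²/n₂ = 8.41²/28 = 2.5260
SE = √(s₁²/n₁ + s₂²/n₂) = √(8.0798 + 2.5260) = 3.2567
df (Welch-Satterthwaite) = (s₁²/n₁ + s₂²/n₂)² / [(s₁²/n₁)²/(n₁-1) + (s₂²/n₂)²/(n₂-1)] ≈ 24.51
t = (x̄₁ - x̄₂) / SE = (60.74 - 57.31) / 3.2567 = 3.43 / 3.2567 = 1.053
p-value = 0.3025

Since p-value > α = 0.1, we fail to reject H₀.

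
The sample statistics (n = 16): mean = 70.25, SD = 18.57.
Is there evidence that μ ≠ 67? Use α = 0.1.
One-sample t-test:
H₀: μ = 67
H₁: μ ≠ 67
df = n - 1 = 15
t = (x̄ - μ₀) / (s/√n) = (70.25 - 67) / (18.57/√16) = 0.700
p-value = 0.4946

Since p-value > α = 0.1, we fail to reject H₀.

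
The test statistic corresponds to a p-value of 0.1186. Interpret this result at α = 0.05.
Since p = 0.1186 > α = 0.05, fail to reject H₀.
There is insufficient evidence to reject the null hypothesis; the result is not statistically significant at the 0.05 level.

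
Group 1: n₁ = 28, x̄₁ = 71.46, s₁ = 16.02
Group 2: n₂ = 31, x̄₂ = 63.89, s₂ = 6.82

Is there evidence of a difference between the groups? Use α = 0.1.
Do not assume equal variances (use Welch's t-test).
Welch's two-sample t-test:
H₀: μ₁ = μ₂
H₁: μ₁ ≠ μ₂
s₁²/n₁ = 16.02²/28 = 9.1657,  s₂²/n₂ = 6.82²/31 = 1.5004
SE = √(s₁²/n₁ + s₂²/n₂) = √(9.1657 + 1.5004) = 3.2659
df (Welch-Satterthwaite) = (s₁²/n₁ + s₂²/n₂)² / [(s₁²/n₁)²/(n₁-1) + (s₂²/n₂)²/(n₂-1)] ≈ 35.70
t = (x̄₁ - x̄₂) / SE = (71.46 - 63.89) / 3.2659 = 7.57 / 3.2659 = 2.318
p-value = 0.0263

Since p-value < α = 0.1, we reject H₀.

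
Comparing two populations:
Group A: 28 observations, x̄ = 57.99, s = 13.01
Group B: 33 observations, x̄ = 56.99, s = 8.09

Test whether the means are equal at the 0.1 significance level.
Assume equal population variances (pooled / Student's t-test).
Student's two-sample t-test (equal variances):
H₀: μ₁ = μ₂
H₁: μ₁ ≠ μ₂
df = n₁ + n₂ - 2 = 59
Pooled variance s_p² = [(n₁-1)s₁² + (n₂-1)s₂²] / (n₁ + n₂ - 2) = [(27)(13.01²) + (32)(8.09²)] / 59 = 112.9553
SE = √(s_p²(1/n₁ + 1/n₂)) = √(112.9553 × (1/28 + 1/33)) = 2.7308
t = (x̄₁ - x̄₂) / SE = (57.99 - 56.99) / 2.7308 = 1.00 / 2.7308 = 0.366
p-value = 0.7155

Since p-value > α = 0.1, we fail to reject H₀.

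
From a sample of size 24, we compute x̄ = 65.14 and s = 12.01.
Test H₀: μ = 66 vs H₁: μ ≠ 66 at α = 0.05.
One-sample t-test:
H₀: μ = 66
H₁: μ ≠ 66
df = n - 1 = 23
t = (x̄ - μ₀) / (s/√n) = (65.14 - 66) / (12.01/√24) = -0.351
p-value = 0.7289

Since p-value > α = 0.05, we fail to reject H₀.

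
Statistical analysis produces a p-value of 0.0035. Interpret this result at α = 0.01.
Since p = 0.0035 < α = 0.01, reject H₀.
There is sufficient evidence to reject the null hypothesis; the result is statistically significant at the 0.01 level.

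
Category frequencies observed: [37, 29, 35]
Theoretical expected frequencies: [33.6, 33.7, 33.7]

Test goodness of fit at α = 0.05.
Chi-square goodness of fit test:
H₀: observed counts match expected distribution
H₁: observed counts differ from expected distribution
df = k - 1 = 2
χ² = Σ(O - E)²/E
   = (37 - 33.6)²/33.6 + (29 - 33.7)²/33.7 + (35 - 33.7)²/33.7
   = 0.344 + 0.655 + 0.050
   = 1.05
p-value = 0.5916

Since p-value > α = 0.05, we fail to reject H₀.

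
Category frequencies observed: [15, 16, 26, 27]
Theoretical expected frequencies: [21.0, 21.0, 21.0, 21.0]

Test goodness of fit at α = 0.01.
Chi-square goodness of fit test:
H₀: observed counts match expected distribution
H₁: observed counts differ from expected distribution
df = k - 1 = 3
χ² = Σ(O - E)²/E
   = (15 - 21.0)²/21.0 + (16 - 21.0)²/21.0 + (26 - 21.0)²/21.0 + (27 - 21.0)²/21.0
   = 1.714 + 1.190 + 1.190 + 1.714
   = 5.81
p-value = 0.1213

Since p-value > α = 0.01, we fail to reject H₀.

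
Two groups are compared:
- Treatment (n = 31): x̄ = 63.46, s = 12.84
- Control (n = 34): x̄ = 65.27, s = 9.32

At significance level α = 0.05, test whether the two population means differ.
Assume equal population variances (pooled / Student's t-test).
Student's two-sample t-test (equal variances):
H₀: μ₁ = μ₂
H₁: μ₁ ≠ μ₂
df = n₁ + n₂ - 2 = 63
Pooled variance s_p² = [(n₁-1)s₁² + (n₂-1)s₂²] / (n₁ + n₂ - 2) = [(30)(12.84²) + (33)(9.32²)] / 63 = 124.0068
SE = √(s_p²(1/n₁ + 1/n₂)) = √(124.0068 × (1/31 + 1/34)) = 2.7654
t = (x̄₁ - x̄₂) / SE = (63.46 - 65.27) / 2.7654 = -1.81 / 2.7654 = -0.655
p-value = 0.5152

Since p-value > α = 0.05, we fail to reject H₀.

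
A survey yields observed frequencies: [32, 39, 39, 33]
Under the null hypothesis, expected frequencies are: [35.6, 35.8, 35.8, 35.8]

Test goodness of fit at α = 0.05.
Chi-square goodness of fit test:
H₀: observed counts match expected distribution
H₁: observed counts differ from expected distribution
df = k - 1 = 3
χ² = Σ(O - E)²/E
   = (32 - 35.6)²/35.6 + (39 - 35.8)²/35.8 + (39 - 35.8)²/35.8 + (33 - 35.8)²/35.8
   = 0.364 + 0.286 + 0.286 + 0.219
   = 1.16
p-value = 0.7638

Since p-value > α = 0.05, we fail to reject H₀.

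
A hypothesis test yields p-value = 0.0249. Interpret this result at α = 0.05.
Since p = 0.0249 < α = 0.05, reject H₀.
There is sufficient evidence to reject the null hypothesis; the result is statistically significant at the 0.05 level.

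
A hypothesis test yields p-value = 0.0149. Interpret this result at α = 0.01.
Since p = 0.0149 > α = 0.01, fail to reject H₀.
There is insufficient evidence to reject the null hypothesis; the result is not statistically significant at the 0.01 level.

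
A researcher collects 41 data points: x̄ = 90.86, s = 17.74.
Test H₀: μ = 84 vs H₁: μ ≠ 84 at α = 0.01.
One-sample t-test:
H₀: μ = 84
H₁: μ ≠ 84
df = n - 1 = 40
t = (x̄ - μ₀) / (s/√n) = (90.86 - 84) / (17.74/√41) = 2.476
p-value = 0.0176

Since p-value > α = 0.01, we fail to reject H₀.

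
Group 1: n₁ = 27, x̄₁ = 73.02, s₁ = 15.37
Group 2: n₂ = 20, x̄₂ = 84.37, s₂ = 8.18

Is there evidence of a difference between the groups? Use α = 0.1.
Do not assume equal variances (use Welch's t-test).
Welch's two-sample t-test:
H₀: μ₁ = μ₂
H₁: μ₁ ≠ μ₂
s₁²/n₁ = 15.37²/27 = 8.7495,  s₂²/n₂ = 8.18²/20 = 3.3456
SE = √(s₁²/n₁ + s₂²/n₂) = √(8.7495 + 3.3456) = 3.4778
df (Welch-Satterthwaite) = (s₁²/n₁ + s₂²/n₂)² / [(s₁²/n₁)²/(n₁-1) + (s₂²/n₂)²/(n₂-1)] ≈ 41.40
t = (x̄₁ - x̄₂) / SE = (73.02 - 84.37) / 3.4778 = -11.35 / 3.4778 = -3.264
p-value = 0.0022

Since p-value < α = 0.1, we reject H₀.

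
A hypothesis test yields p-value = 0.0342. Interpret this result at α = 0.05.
Since p = 0.0342 < α = 0.05, reject H₀.
There is sufficient evidence to reject the null hypothesis; the result is statistically significant at the 0.05 level.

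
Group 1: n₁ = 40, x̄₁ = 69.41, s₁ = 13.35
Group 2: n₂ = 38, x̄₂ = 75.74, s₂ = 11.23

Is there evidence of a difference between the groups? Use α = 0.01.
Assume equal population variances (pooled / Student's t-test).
Student's two-sample t-test (equal variances):
H₀: μ₁ = μ₂
H₁: μ₁ ≠ μ₂
df = n₁ + n₂ - 2 = 76
Pooled variance s_p² = [(n₁-1)s₁² + (n₂-1)s₂²] / (n₁ + n₂ - 2) = [(39)(13.35²) + (37)(11.23²)] / 76 = 152.8534
SE = √(s_p²(1/n₁ + 1/n₂)) = √(152.8534 × (1/40 + 1/38)) = 2.8007
t = (x̄₁ - x̄₂) / SE = (69.41 - 75.74) / 2.8007 = -6.33 / 2.8007 = -2.260
p-value = 0.0267

Since p-value > α = 0.01, we fail to reject H₀.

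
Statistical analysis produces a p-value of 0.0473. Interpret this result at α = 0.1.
Since p = 0.0473 < α = 0.1, reject H₀.
There is sufficient evidence to reject the null hypothesis; the result is statistically significant at the 0.1 level.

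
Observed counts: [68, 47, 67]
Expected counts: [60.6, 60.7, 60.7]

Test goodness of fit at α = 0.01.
Chi-square goodness of fit test:
H₀: observed counts match expected distribution
H₁: observed counts differ from expected distribution
df = k - 1 = 2
χ² = Σ(O - E)²/E
   = (68 - 60.6)²/60.6 + (47 - 60.7)²/60.7 + (67 - 60.7)²/60.7
   = 0.904 + 3.092 + 0.654
   = 4.65
p-value = 0.0978

Since p-value > α = 0.01, we fail to reject H₀.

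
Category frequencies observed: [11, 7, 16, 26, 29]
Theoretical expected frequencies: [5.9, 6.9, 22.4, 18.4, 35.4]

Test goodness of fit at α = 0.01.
Chi-square goodness of fit test:
H₀: observed counts match expected distribution
H₁: observed counts differ from expected distribution
df = k - 1 = 4
χ² = Σ(O - E)²/E
   = (11 - 5.9)²/5.9 + (7 - 6.9)²/6.9 + (16 - 22.4)²/22.4 + (26 - 18.4)²/18.4 + (29 - 35.4)²/35.4
   = 4.408 + 0.001 + 1.829 + 3.139 + 1.157
   = 10.53
p-value = 0.0323

Since p-value > α = 0.01, we fail to reject H₀.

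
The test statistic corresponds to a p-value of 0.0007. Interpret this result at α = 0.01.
Since p = 0.0007 < α = 0.01, reject H₀.
There is sufficient evidence to reject the null hypothesis; the result is statistically significant at the 0.01 level.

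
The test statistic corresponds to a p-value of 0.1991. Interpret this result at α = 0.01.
Since p = 0.1991 > α = 0.01, fail to reject H₀.
There is insufficient evidence to reject the null hypothesis; the result is not statistically significant at the 0.01 level.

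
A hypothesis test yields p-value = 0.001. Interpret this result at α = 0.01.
Since p = 0.001 < α = 0.01, reject H₀.
There is sufficient evidence to reject the null hypothesis; the result is statistically significant at the 0.01 level.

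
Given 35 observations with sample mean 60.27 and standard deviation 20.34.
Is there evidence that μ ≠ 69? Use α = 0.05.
One-sample t-test:
H₀: μ = 69
H₁: μ ≠ 69
df = n - 1 = 34
t = (x̄ - μ₀) / (s/√n) = (60.27 - 69) / (20.34/√35) = -2.539
p-value = 0.0159

Since p-value < α = 0.05, we reject H₀.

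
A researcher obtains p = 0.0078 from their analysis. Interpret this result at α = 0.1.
Since p = 0.0078 < α = 0.1, reject H₀.
There is sufficient evidence to reject the null hypothesis; the result is statistically significant at the 0.1 level.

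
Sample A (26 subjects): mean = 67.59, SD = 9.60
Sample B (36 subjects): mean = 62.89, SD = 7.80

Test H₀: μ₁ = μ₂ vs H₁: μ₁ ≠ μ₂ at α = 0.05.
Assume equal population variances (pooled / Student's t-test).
Student's two-sample t-test (equal variances):
H₀: μ₁ = μ₂
H₁: μ₁ ≠ μ₂
df = n₁ + n₂ - 2 = 60
Pooled variance s_p² = [(n₁-1)s₁² + (n₂-1)s₂²] / (n₁ + n₂ - 2) = [(25)(9.60²) + (35)(7.80²)] / 60 = 73.8900
SE = √(s_p²(1/n₁ + 1/n₂)) = √(73.8900 × (1/26 + 1/36)) = 2.2123
t = (x̄₁ - x̄₂) / SE = (67.59 - 62.89) / 2.2123 = 4.70 / 2.2123 = 2.124
p-value = 0.0378

Since p-value < α = 0.05, we reject H₀.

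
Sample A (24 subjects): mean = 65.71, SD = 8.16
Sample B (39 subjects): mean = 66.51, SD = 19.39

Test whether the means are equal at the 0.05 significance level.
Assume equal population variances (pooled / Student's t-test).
Student's two-sample t-test (equal variances):
H₀: μ₁ = μ₂
H₁: μ₁ ≠ μ₂
df = n₁ + n₂ - 2 = 61
Pooled variance s_p² = [(n₁-1)s₁² + (n₂-1)s₂²] / (n₁ + n₂ - 2) = [(23)(8.16²) + (38)(19.39²)] / 61 = 259.3182
SE = √(s_p²(1/n₁ + 1/n₂)) = √(259.3182 × (1/24 + 1/39)) = 4.1778
t = (x̄₁ - x̄₂) / SE = (65.71 - 66.51) / 4.1778 = -0.80 / 4.1778 = -0.191
p-value = 0.8488

Since p-value > α = 0.05, we fail to reject H₀.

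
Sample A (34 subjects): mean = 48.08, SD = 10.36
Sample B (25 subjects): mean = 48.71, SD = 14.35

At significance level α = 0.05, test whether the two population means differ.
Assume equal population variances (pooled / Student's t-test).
Student's two-sample t-test (equal variances):
H₀: μ₁ = μ₂
H₁: μ₁ ≠ μ₂
df = n₁ + n₂ - 2 = 57
Pooled variance s_p² = [(n₁-1)s₁² + (n₂-1)s₂²] / (n₁ + n₂ - 2) = [(33)(10.36²) + (24)(14.35²)] / 57 = 148.8424
SE = √(s_p²(1/n₁ + 1/n₂)) = √(148.8424 × (1/34 + 1/25)) = 3.2143
t = (x̄₁ - x̄₂) / SE = (48.08 - 48.71) / 3.2143 = -0.63 / 3.2143 = -0.196
p-value = 0.8453

Since p-value > α = 0.05, we fail to reject H₀.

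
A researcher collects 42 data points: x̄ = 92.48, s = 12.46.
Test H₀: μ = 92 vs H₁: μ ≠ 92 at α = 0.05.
One-sample t-test:
H₀: μ = 92
H₁: μ ≠ 92
df = n - 1 = 41
t = (x̄ - μ₀) / (s/√n) = (92.48 - 92) / (12.46/√42) = 0.250
p-value = 0.8041

Since p-value > α = 0.05, we fail to reject H₀.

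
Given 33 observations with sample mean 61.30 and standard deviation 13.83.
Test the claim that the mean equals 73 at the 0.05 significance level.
One-sample t-test:
H₀: μ = 73
H₁: μ ≠ 73
df = n - 1 = 32
t = (x̄ - μ₀) / (s/√n) = (61.30 - 73) / (13.83/√33) = -4.860
p-value < 0.0001

Since p-value < α = 0.05, we reject H₀.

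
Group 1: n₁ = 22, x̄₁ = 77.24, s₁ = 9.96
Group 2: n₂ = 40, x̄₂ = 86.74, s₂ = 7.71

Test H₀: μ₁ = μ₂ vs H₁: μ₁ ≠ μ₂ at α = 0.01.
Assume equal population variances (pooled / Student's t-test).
Student's two-sample t-test (equal variances):
H₀: μ₁ = μ₂
H₁: μ₁ ≠ μ₂
df = n₁ + n₂ - 2 = 60
Pooled variance s_p² = [(n₁-1)s₁² + (n₂-1)s₂²] / (n₁ + n₂ - 2) = [(21)(9.96²) + (39)(7.71²)] / 60 = 73.3592
SE = √(s_p²(1/n₁ + 1/n₂)) = √(73.3592 × (1/22 + 1/40)) = 2.2734
t = (x̄₁ - x̄₂) / SE = (77.24 - 86.74) / 2.2734 = -9.50 / 2.2734 = -4.179
p-value = 0.0001

Since p-value < α = 0.01, we reject H₀.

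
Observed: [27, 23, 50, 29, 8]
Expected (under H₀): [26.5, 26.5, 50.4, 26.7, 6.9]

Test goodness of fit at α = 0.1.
Chi-square goodness of fit test:
H₀: observed counts match expected distribution
H₁: observed counts differ from expected distribution
df = k - 1 = 4
χ² = Σ(O - E)²/E
   = (27 - 26.5)²/26.5 + (23 - 26.5)²/26.5 + (50 - 50.4)²/50.4 + (29 - 26.7)²/26.7 + (8 - 6.9)²/6.9
   = 0.009 + 0.462 + 0.003 + 0.198 + 0.175
   = 0.85
p-value = 0.9318

Since p-value > α = 0.1, we fail to reject H₀.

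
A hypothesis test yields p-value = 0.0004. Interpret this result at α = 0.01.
Since p = 0.0004 < α = 0.01, reject H₀.
There is sufficient evidence to reject the null hypothesis; the result is statistically significant at the 0.01 level.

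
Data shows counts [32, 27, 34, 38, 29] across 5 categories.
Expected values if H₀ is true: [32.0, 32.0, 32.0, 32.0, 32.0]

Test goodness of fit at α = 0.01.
Chi-square goodness of fit test:
H₀: observed counts match expected distribution
H₁: observed counts differ from expected distribution
df = k - 1 = 4
χ² = Σ(O - E)²/E
   = (32 - 32.0)²/32.0 + (27 - 32.0)²/32.0 + (34 - 32.0)²/32.0 + (38 - 32.0)²/32.0 + (29 - 32.0)²/32.0
   = 0.000 + 0.781 + 0.125 + 1.125 + 0.281
   = 2.31
p-value = 0.6785

Since p-value > α = 0.01, we fail to reject H₀.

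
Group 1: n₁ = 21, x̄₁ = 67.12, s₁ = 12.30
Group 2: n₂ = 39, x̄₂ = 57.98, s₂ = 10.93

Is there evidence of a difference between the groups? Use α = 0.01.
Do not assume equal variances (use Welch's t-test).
Welch's two-sample t-test:
H₀: μ₁ = μ₂
H₁: μ₁ ≠ μ₂
s₁²/n₁ = 12.30²/21 = 7.2043,  s₂²/n₂ = 10.93²/39 = 3.0632
SE = √(s₁²/n₁ + s₂²/n₂) = √(7.2043 + 3.0632) = 3.2043
df (Welch-Satterthwaite) = (s₁²/n₁ + s₂²/n₂)² / [(s₁²/n₁)²/(n₁-1) + (s₂²/n₂)²/(n₂-1)] ≈ 37.09
t = (x̄₁ - x̄₂) / SE = (67.12 - 57.98) / 3.2043 = 9.14 / 3.2043 = 2.852
p-value = 0.0071

Since p-value < α = 0.01, we reject H₀.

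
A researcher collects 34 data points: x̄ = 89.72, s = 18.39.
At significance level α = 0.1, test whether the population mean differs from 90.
One-sample t-test:
H₀: μ = 90
H₁: μ ≠ 90
df = n - 1 = 33
t = (x̄ - μ₀) / (s/√n) = (89.72 - 90) / (18.39/√34) = -0.089
p-value = 0.9298

Since p-value > α = 0.1, we fail to reject H₀.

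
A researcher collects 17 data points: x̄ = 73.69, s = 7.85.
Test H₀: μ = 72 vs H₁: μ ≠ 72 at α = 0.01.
One-sample t-test:
H₀: μ = 72
H₁: μ ≠ 72
df = n - 1 = 16
t = (x̄ - μ₀) / (s/√n) = (73.69 - 72) / (7.85/√17) = 0.888
p-value = 0.3879

Since p-value > α = 0.01, we fail to reject H₀.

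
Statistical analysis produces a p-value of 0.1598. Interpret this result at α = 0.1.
Since p = 0.1598 > α = 0.1, fail to reject H₀.
There is insufficient evidence to reject the null hypothesis; the result is not statistically significant at the 0.1 level.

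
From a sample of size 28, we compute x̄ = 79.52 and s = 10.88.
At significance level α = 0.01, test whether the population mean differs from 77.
One-sample t-test:
H₀: μ = 77
H₁: μ ≠ 77
df = n - 1 = 27
t = (x̄ - μ₀) / (s/√n) = (79.52 - 77) / (10.88/√28) = 1.226
p-value = 0.2309

Since p-value > α = 0.01, we fail to reject H₀.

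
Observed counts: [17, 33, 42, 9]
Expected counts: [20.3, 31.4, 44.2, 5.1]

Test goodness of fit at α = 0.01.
Chi-square goodness of fit test:
H₀: observed counts match expected distribution
H₁: observed counts differ from expected distribution
df = k - 1 = 3
χ² = Σ(O - E)²/E
   = (17 - 20.3)²/20.3 + (33 - 31.4)²/31.4 + (42 - 44.2)²/44.2 + (9 - 5.1)²/5.1
   = 0.536 + 0.082 + 0.110 + 2.982
   = 3.71
p-value = 0.2945

Since p-value > α = 0.01, we fail to reject H₀.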